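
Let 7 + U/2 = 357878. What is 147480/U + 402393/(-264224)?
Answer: -124520907543/94558107104 ≈ -1.3169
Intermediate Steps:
U = 715742 (U = -14 + 2*357878 = -14 + 715756 = 715742)
147480/U + 402393/(-264224) = 147480/715742 + 402393/(-264224) = 147480*(1/715742) + 402393*(-1/264224) = 73740/357871 - 402393/264224 = -124520907543/94558107104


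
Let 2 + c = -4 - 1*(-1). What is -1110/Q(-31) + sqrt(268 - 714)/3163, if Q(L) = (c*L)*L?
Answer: 222/961 + I*sqrt(446)/3163 ≈ 0.23101 + 0.0066768*I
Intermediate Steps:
c = -5 (c = -2 + (-4 - 1*(-1)) = -2 + (-4 + 1) = -2 - 3 = -5)
Q(L) = -5*L**2 (Q(L) = (-5*L)*L = -5*L**2)
-1110/Q(-31) + sqrt(268 - 714)/3163 = -1110/((-5*(-31)**2)) + sqrt(268 - 714)/3163 = -1110/((-5*961)) + sqrt(-446)*(1/3163) = -1110/(-4805) + (I*sqrt(446))*(1/3163) = -1110*(-1/4805) + I*sqrt(446)/3163 = 222/961 + I*sqrt(446)/3163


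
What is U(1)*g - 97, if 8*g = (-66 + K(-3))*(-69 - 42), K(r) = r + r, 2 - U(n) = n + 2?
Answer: -1096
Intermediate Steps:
U(n) = -n (U(n) = 2 - (n + 2) = 2 - (2 + n) = 2 + (-2 - n) = -n)
K(r) = 2*r
g = 999 (g = ((-66 + 2*(-3))*(-69 - 42))/8 = ((-66 - 6)*(-111))/8 = (-72*(-111))/8 = (⅛)*7992 = 999)
U(1)*g - 97 = -1*1*999 - 97 = -1*999 - 97 = -999 - 97 = -1096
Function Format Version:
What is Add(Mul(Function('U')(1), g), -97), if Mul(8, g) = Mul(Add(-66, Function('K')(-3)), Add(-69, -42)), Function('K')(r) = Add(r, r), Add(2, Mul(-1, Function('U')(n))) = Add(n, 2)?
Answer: -1096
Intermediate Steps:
Function('U')(n) = Mul(-1, n) (Function('U')(n) = Add(2, Mul(-1, Add(n, 2))) = Add(2, Mul(-1, Add(2, n))) = Add(2, Add(-2, Mul(-1, n))) = Mul(-1, n))
Function('K')(r) = Mul(2, r)
g = 999 (g = Mul(Rational(1, 8), Mul(Add(-66, Mul(2, -3)), Add(-69, -42))) = Mul(Rational(1, 8), Mul(Add(-66, -6), -111)) = Mul(Rational(1, 8), Mul(-72, -111)) = Mul(Rational(1, 8), 7992) = 999)
Add(Mul(Function('U')(1), g), -97) = Add(Mul(Mul(-1, 1), 999), -97) = Add(Mul(-1, 999), -97) = Add(-999, -97) = -1096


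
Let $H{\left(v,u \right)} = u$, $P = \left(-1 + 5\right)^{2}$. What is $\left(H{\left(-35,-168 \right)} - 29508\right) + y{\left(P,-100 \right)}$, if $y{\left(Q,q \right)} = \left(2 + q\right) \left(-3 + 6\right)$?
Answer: $-29970$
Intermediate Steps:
$P = 16$ ($P = 4^{2} = 16$)
$y{\left(Q,q \right)} = 6 + 3 q$ ($y{\left(Q,q \right)} = \left(2 + q\right) 3 = 6 + 3 q$)
$\left(H{\left(-35,-168 \right)} - 29508\right) + y{\left(P,-100 \right)} = \left(-168 - 29508\right) + \left(6 + 3 \left(-100\right)\right) = -29676 + \left(6 - 300\right) = -29676 - 294 = -29970$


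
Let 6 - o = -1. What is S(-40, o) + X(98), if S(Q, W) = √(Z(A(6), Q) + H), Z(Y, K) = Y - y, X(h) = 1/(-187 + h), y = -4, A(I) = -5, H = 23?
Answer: -1/89 + √22 ≈ 4.6792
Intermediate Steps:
o = 7 (o = 6 - 1*(-1) = 6 + 1 = 7)
Z(Y, K) = 4 + Y (Z(Y, K) = Y - 1*(-4) = Y + 4 = 4 + Y)
S(Q, W) = √22 (S(Q, W) = √((4 - 5) + 23) = √(-1 + 23) = √22)
S(-40, o) + X(98) = √22 + 1/(-187 + 98) = √22 + 1/(-89) = √22 - 1/89 = -1/89 + √22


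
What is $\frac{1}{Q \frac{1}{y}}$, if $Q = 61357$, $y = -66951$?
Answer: $- \frac{66951}{61357} \approx -1.0912$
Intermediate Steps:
$\frac{1}{Q \frac{1}{y}} = \frac{1}{61357 \frac{1}{-66951}} = \frac{1}{61357 \left(- \frac{1}{66951}\right)} = \frac{1}{- \frac{61357}{66951}} = - \frac{66951}{61357}$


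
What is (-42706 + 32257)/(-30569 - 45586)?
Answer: 3483/25385 ≈ 0.13721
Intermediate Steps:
(-42706 + 32257)/(-30569 - 45586) = -10449/(-76155) = -10449*(-1/76155) = 3483/25385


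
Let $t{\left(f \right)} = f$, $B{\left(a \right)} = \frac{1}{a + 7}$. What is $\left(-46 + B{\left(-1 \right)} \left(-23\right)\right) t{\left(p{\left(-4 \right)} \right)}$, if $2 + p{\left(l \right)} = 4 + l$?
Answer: $\frac{299}{3} \approx 99.667$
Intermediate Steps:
$B{\left(a \right)} = \frac{1}{7 + a}$
$p{\left(l \right)} = 2 + l$ ($p{\left(l \right)} = -2 + \left(4 + l\right) = 2 + l$)
$\left(-46 + B{\left(-1 \right)} \left(-23\right)\right) t{\left(p{\left(-4 \right)} \right)} = \left(-46 + \frac{1}{7 - 1} \left(-23\right)\right) \left(2 - 4\right) = \left(-46 + \frac{1}{6} \left(-23\right)\right) \left(-2\right) = \left(-46 - \frac{23}{6}\right) \left(-2\right) = \left(- \frac{299}{6}\right) \left(-2\right) = \frac{299}{3}$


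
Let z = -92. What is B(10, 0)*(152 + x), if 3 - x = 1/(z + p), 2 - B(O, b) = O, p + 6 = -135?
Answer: -288928/233 ≈ -1240.0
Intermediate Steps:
p = -141 (p = -6 - 135 = -141)
B(O, b) = 2 - O
x = 700/233 (x = 3 - 1/(-92 - 141) = 3 - 1/(-233) = 3 - 1*(-1/233) = 3 + 1/233 = 700/233 ≈ 3.0043)
B(10, 0)*(152 + x) = (2 - 1*10)*(152 + 700/233) = (2 - 10)*(36116/233) = -8*36116/233 = -288928/233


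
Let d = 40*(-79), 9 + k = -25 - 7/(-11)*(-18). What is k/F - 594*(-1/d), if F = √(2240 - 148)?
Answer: -297/1580 - 250*√523/5753 ≈ -1.1818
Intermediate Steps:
k = -500/11 (k = -9 + (-25 - 7/(-11)*(-18)) = -9 + (-25 - 7*(-1/11)*(-18)) = -9 + (-25 + (7/11)*(-18)) = -9 + (-25 - 126/11) = -9 - 401/11 = -500/11 ≈ -45.455)
d = -3160
F = 2*√523 (F = √2092 = 2*√523 ≈ 45.738)
k/F - 594*(-1/d) = -500*√523/1046/11 - 594/((-1*(-3160))) = -250*√523/5753 - 594/3160 = -250*√523/5753 - 594*1/3160 = -250*√523/5753 - 297/1580 = -297/1580 - 250*√523/5753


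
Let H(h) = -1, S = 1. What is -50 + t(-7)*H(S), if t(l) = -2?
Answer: -48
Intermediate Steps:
-50 + t(-7)*H(S) = -50 - 2*(-1) = -50 + 2 = -48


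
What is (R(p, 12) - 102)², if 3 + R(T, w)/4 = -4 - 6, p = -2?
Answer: 23716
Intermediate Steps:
R(T, w) = -52 (R(T, w) = -12 + 4*(-4 - 6) = -12 + 4*(-10) = -12 - 40 = -52)
(R(p, 12) - 102)² = (-52 - 102)² = (-154)² = 23716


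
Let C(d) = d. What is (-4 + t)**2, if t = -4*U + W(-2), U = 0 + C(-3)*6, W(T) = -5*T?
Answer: 6084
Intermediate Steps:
U = -18 (U = 0 - 3*6 = 0 - 18 = -18)
t = 82 (t = -4*(-18) - 5*(-2) = 72 + 10 = 82)
(-4 + t)**2 = (-4 + 82)**2 = 78**2 = 6084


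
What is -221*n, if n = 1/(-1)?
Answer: 221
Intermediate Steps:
n = -1
-221*n = -221*(-1) = 221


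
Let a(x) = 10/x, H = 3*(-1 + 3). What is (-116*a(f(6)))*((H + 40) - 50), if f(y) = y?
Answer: 2320/3 ≈ 773.33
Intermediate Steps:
H = 6 (H = 3*2 = 6)
(-116*a(f(6)))*((H + 40) - 50) = (-1160/6)*((6 + 40) - 50) = (-1160/6)*(46 - 50) = -116*5/3*(-4) = -580/3*(-4) = 2320/3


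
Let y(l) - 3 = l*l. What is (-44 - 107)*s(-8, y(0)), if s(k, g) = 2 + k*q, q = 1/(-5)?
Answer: -2718/5 ≈ -543.60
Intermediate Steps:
q = -1/5 ≈ -0.20000
y(l) = 3 + l**2 (y(l) = 3 + l*l = 3 + l**2)
s(k, g) = 2 - k/5 (s(k, g) = 2 + k*(-1/5) = 2 - k/5)
(-44 - 107)*s(-8, y(0)) = (-44 - 107)*(2 - 1/5*(-8)) = -151*(2 + 8/5) = -151*18/5 = -2718/5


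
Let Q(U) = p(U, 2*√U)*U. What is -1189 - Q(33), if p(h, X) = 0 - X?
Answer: -1189 + 66*√33 ≈ -809.86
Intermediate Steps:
p(h, X) = -X
Q(U) = -2*U^(3/2) (Q(U) = (-2*√U)*U = -2*U^(3/2))
-1189 - Q(33) = -1189 - (-2)*33^(3/2) = -1189 - (-2)*33*√33 = -1189 - (-66)*√33 = -1189 + 66*√33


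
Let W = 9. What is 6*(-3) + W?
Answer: -9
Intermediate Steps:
6*(-3) + W = 6*(-3) + 9 = -18 + 9 = -9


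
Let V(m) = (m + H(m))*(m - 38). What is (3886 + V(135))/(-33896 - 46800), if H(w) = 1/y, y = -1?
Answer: -603/2882 ≈ -0.20923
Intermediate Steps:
H(w) = -1 (H(w) = 1/(-1) = -1)
V(m) = (-1 + m)*(-38 + m) (V(m) = (m - 1)*(m - 38) = (-1 + m)*(-38 + m))
(3886 + V(135))/(-33896 - 46800) = (3886 + (38 + 135**2 - 39*135))/(-33896 - 46800) = (3886 + (38 + 18225 - 5265))/(-80696) = (3886 + 12998)*(-1/80696) = 16884*(-1/80696) = -603/2882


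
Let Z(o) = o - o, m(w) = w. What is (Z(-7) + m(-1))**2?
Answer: 1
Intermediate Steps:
Z(o) = 0
(Z(-7) + m(-1))**2 = (0 - 1)**2 = (-1)**2 = 1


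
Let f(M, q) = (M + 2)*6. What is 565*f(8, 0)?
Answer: 33900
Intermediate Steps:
f(M, q) = 12 + 6*M (f(M, q) = (2 + M)*6 = 12 + 6*M)
565*f(8, 0) = 565*(12 + 6*8) = 565*(12 + 48) = 565*60 = 33900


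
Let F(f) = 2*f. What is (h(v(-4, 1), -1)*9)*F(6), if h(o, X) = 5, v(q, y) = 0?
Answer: 540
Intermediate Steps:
(h(v(-4, 1), -1)*9)*F(6) = (5*9)*(2*6) = 45*12 = 540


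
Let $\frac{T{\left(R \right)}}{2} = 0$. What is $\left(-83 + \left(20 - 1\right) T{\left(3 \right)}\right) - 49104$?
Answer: $-49187$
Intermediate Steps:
$T{\left(R \right)} = 0$ ($T{\left(R \right)} = 2 \cdot 0 = 0$)
$\left(-83 + \left(20 - 1\right) T{\left(3 \right)}\right) - 49104 = \left(-83 + \left(20 - 1\right) 0\right) - 49104 = \left(-83 + 19 \cdot 0\right) - 49104 = \left(-83 + 0\right) - 49104 = -83 - 49104 = -49187$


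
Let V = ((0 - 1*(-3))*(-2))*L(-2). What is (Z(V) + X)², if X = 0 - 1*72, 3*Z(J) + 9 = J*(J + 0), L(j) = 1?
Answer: 3969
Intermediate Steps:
V = -6 (V = ((0 - 1*(-3))*(-2))*1 = ((0 + 3)*(-2))*1 = (3*(-2))*1 = -6*1 = -6)
Z(J) = -3 + J²/3 (Z(J) = -3 + (J*(J + 0))/3 = -3 + (J*J)/3 = -3 + J²/3)
X = -72 (X = 0 - 72 = -72)
(Z(V) + X)² = ((-3 + (⅓)*(-6)²) - 72)² = ((-3 + (⅓)*36) - 72)² = ((-3 + 12) - 72)² = (9 - 72)² = (-63)² = 3969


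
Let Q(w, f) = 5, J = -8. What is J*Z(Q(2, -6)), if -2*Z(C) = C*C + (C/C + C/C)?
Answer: 108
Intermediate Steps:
Z(C) = -1 - C²/2 (Z(C) = -(C*C + (C/C + C/C))/2 = -(C² + (1 + 1))/2 = -(C² + 2)/2 = -(2 + C²)/2 = -1 - C²/2)
J*Z(Q(2, -6)) = -8*(-1 - ½*5²) = -8*(-1 - ½*25) = -8*(-1 - 25/2) = -8*(-27/2) = 108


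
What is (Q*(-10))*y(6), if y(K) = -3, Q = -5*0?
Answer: 0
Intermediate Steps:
Q = 0
(Q*(-10))*y(6) = (0*(-10))*(-3) = 0*(-3) = 0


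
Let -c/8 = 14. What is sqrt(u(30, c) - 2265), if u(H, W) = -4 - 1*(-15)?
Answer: 7*I*sqrt(46) ≈ 47.476*I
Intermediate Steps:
c = -112 (c = -8*14 = -112)
u(H, W) = 11 (u(H, W) = -4 + 15 = 11)
sqrt(u(30, c) - 2265) = sqrt(11 - 2265) = sqrt(-2254) = 7*I*sqrt(46)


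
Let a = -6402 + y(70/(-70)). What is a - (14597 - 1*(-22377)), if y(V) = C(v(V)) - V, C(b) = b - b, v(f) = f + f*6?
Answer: -43375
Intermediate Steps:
v(f) = 7*f (v(f) = f + 6*f = 7*f)
C(b) = 0
y(V) = -V (y(V) = 0 - V = -V)
a = -6401 (a = -6402 - 70/(-70) = -6402 - 70*(-1)/70 = -6402 - 1*(-1) = -6402 + 1 = -6401)
a - (14597 - 1*(-22377)) = -6401 - (14597 - 1*(-22377)) = -6401 - (14597 + 22377) = -6401 - 1*36974 = -6401 - 36974 = -43375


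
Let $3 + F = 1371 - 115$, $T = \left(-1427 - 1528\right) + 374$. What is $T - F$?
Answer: $-3834$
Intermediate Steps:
$T = -2581$ ($T = -2955 + 374 = -2581$)
$F = 1253$ ($F = -3 + \left(1371 - 115\right) = -3 + 1256 = 1253$)
$T - F = -2581 - 1253 = -3834$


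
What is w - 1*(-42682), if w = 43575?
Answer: 86257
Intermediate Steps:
w - 1*(-42682) = 43575 - 1*(-42682) = 43575 + 42682 = 86257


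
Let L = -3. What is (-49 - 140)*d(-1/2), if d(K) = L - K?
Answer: 945/2 ≈ 472.50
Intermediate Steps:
d(K) = -3 - K
(-49 - 140)*d(-1/2) = (-49 - 140)*(-3 - (-1)/2) = -189*(-3 - (-1)/2) = -189*(-3 - 1*(-½)) = -189*(-3 + ½) = -189*(-5/2) = 945/2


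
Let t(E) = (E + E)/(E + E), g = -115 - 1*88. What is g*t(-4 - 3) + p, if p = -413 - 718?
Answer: -1334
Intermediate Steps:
g = -203 (g = -115 - 88 = -203)
p = -1131
t(E) = 1 (t(E) = (2*E)/((2*E)) = (2*E)*(1/(2*E)) = 1)
g*t(-4 - 3) + p = -203*1 - 1131 = -203 - 1131 = -1334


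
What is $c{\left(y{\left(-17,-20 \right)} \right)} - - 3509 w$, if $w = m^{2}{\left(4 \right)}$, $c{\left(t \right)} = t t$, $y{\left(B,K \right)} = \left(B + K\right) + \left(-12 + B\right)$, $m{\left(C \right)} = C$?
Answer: $60500$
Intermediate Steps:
$y{\left(B,K \right)} = -12 + K + 2 B$
$c{\left(t \right)} = t^{2}$
$w = 16$ ($w = 4^{2} = 16$)
$c{\left(y{\left(-17,-20 \right)} \right)} - - 3509 w = \left(-12 - 20 + 2 \left(-17\right)\right)^{2} - \left(-3509\right) 16 = \left(-12 - 20 - 34\right)^{2} - -56144 = \left(-66\right)^{2} + 56144 = 4356 + 56144 = 60500$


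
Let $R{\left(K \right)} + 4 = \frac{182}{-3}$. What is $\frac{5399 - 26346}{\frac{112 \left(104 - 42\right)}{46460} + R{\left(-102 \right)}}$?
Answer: $\frac{729898215}{2248102} \approx 324.67$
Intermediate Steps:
$R{\left(K \right)} = - \frac{194}{3}$ ($R{\left(K \right)} = -4 + \frac{182}{-3} = -4 + 182 \left(- \frac{1}{3}\right) = -4 - \frac{182}{3} = - \frac{194}{3}$)
$\frac{5399 - 26346}{\frac{112 \left(104 - 42\right)}{46460} + R{\left(-102 \right)}} = \frac{5399 - 26346}{\frac{112 \left(104 - 42\right)}{46460} - \frac{194}{3}} = - \frac{20947}{112 \cdot 62 \cdot \frac{1}{46460} - \frac{194}{3}} = - \frac{20947}{6944 \cdot \frac{1}{46460} - \frac{194}{3}} = - \frac{20947}{\frac{1736}{11615} - \frac{194}{3}} = - \frac{20947}{- \frac{2248102}{34845}} = \left(-20947\right) \left(- \frac{34845}{2248102}\right) = \frac{729898215}{2248102}$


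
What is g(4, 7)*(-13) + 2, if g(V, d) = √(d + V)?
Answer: 2 - 13*√11 ≈ -41.116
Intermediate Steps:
g(V, d) = √(V + d)
g(4, 7)*(-13) + 2 = √(4 + 7)*(-13) + 2 = √11*(-13) + 2 = -13*√11 + 2 = 2 - 13*√11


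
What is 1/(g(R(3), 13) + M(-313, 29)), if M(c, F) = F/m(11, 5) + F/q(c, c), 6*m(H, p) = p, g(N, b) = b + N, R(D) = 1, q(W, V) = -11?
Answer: 55/2539 ≈ 0.021662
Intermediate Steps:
g(N, b) = N + b
m(H, p) = p/6
M(c, F) = 61*F/55 (M(c, F) = F/(((1/6)*5)) + F/(-11) = F/(5/6) + F*(-1/11) = F*(6/5) - F/11 = 6*F/5 - F/11 = 61*F/55)
1/(g(R(3), 13) + M(-313, 29)) = 1/((1 + 13) + (61/55)*29) = 1/(14 + 1769/55) = 1/(2539/55) = 55/2539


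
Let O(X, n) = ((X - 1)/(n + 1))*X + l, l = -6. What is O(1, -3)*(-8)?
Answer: 48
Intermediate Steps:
O(X, n) = -6 + X*(-1 + X)/(1 + n) (O(X, n) = ((X - 1)/(n + 1))*X - 6 = ((-1 + X)/(1 + n))*X - 6 = X*(-1 + X)/(1 + n) - 6 = -6 + X*(-1 + X)/(1 + n))
O(1, -3)*(-8) = ((-6 + 1² - 1*1 - 6*(-3))/(1 - 3))*(-8) = ((-6 + 1 - 1 + 18)/(-2))*(-8) = -½*12*(-8) = -6*(-8) = 48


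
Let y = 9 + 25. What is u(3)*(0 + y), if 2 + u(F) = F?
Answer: 34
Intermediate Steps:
y = 34
u(F) = -2 + F
u(3)*(0 + y) = (-2 + 3)*(0 + 34) = 1*34 = 34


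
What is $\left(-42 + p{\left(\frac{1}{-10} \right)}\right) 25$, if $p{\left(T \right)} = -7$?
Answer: $-1225$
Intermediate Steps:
$\left(-42 + p{\left(\frac{1}{-10} \right)}\right) 25 = \left(-42 - 7\right) 25 = \left(-49\right) 25 = -1225$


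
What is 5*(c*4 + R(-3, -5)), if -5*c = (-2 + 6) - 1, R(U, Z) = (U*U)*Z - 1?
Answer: -242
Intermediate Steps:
R(U, Z) = -1 + Z*U² (R(U, Z) = U²*Z - 1 = Z*U² - 1 = -1 + Z*U²)
c = -⅗ (c = -((-2 + 6) - 1)/5 = -(4 - 1)/5 = -⅕*3 = -⅗ ≈ -0.60000)
5*(c*4 + R(-3, -5)) = 5*(-⅗*4 + (-1 - 5*(-3)²)) = 5*(-12/5 + (-1 - 5*9)) = 5*(-12/5 + (-1 - 45)) = 5*(-12/5 - 46) = 5*(-242/5) = -242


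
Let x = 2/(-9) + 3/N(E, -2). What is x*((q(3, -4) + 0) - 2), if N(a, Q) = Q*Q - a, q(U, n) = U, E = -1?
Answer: 17/45 ≈ 0.37778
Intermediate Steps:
N(a, Q) = Q² - a
x = 17/45 (x = 2/(-9) + 3/((-2)² - 1*(-1)) = 2*(-⅑) + 3/(4 + 1) = -2/9 + 3/5 = -2/9 + 3*(⅕) = -2/9 + ⅗ = 17/45 ≈ 0.37778)
x*((q(3, -4) + 0) - 2) = 17*((3 + 0) - 2)/45 = 17*(3 - 2)/45 = (17/45)*1 = 17/45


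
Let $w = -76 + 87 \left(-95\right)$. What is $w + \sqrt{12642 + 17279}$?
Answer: $-8341 + \sqrt{29921} \approx -8168.0$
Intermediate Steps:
$w = -8341$ ($w = -76 - 8265 = -8341$)
$w + \sqrt{12642 + 17279} = -8341 + \sqrt{12642 + 17279} = -8341 + \sqrt{29921}$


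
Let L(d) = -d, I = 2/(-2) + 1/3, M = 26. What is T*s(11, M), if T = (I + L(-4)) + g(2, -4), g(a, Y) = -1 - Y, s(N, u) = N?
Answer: 209/3 ≈ 69.667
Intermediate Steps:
I = -⅔ (I = 2*(-½) + 1*(⅓) = -1 + ⅓ = -⅔ ≈ -0.66667)
T = 19/3 (T = (-⅔ - 1*(-4)) + (-1 - 1*(-4)) = (-⅔ + 4) + (-1 + 4) = 10/3 + 3 = 19/3 ≈ 6.3333)
T*s(11, M) = (19/3)*11 = 209/3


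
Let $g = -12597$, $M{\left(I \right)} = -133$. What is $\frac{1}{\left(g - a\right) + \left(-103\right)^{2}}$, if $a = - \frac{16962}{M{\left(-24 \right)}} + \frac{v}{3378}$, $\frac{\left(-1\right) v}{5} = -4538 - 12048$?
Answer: $- \frac{224637}{480742019} \approx -0.00046727$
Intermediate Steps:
$v = 82930$ ($v = - 5 \left(-4538 - 12048\right) = \left(-5\right) \left(-16586\right) = 82930$)
$a = \frac{34163663}{224637}$ ($a = - \frac{16962}{-133} + \frac{82930}{3378} = \left(-16962\right) \left(- \frac{1}{133}\right) + 82930 \cdot \frac{1}{3378} = \frac{16962}{133} + \frac{41465}{1689} = \frac{34163663}{224637} \approx 152.08$)
$\frac{1}{\left(g - a\right) + \left(-103\right)^{2}} = \frac{1}{\left(-12597 - \frac{34163663}{224637}\right) + \left(-103\right)^{2}} = \frac{1}{\left(-12597 - \frac{34163663}{224637}\right) + 10609} = \frac{1}{- \frac{2863915952}{224637} + 10609} = \frac{1}{- \frac{480742019}{224637}} = - \frac{224637}{480742019}$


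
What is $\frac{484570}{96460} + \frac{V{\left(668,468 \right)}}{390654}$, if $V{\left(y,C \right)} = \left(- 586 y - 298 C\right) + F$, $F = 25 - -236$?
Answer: $\frac{313892303}{85642011} \approx 3.6652$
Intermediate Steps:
$F = 261$ ($F = 25 + 236 = 261$)
$V{\left(y,C \right)} = 261 - 586 y - 298 C$ ($V{\left(y,C \right)} = \left(- 586 y - 298 C\right) + 261 = 261 - 586 y - 298 C$)
$\frac{484570}{96460} + \frac{V{\left(668,468 \right)}}{390654} = \frac{484570}{96460} + \frac{261 - 391448 - 139464}{390654} = 484570 \cdot \frac{1}{96460} + \left(261 - 391448 - 139464\right) \frac{1}{390654} = \frac{48457}{9646} - \frac{48241}{35514} = \frac{313892303}{85642011}$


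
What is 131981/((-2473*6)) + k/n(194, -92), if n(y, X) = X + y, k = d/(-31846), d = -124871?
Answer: -71143331759/8033026116 ≈ -8.8564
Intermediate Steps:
k = 124871/31846 (k = -124871/(-31846) = -124871*(-1/31846) = 124871/31846 ≈ 3.9211)
131981/((-2473*6)) + k/n(194, -92) = 131981/((-2473*6)) + 124871/(31846*(-92 + 194)) = 131981/(-14838) + (124871/31846)/102 = 131981*(-1/14838) + (124871/31846)*(1/102) = -131981/14838 + 124871/3248292 = -71143331759/8033026116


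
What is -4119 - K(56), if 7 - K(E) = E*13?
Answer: -3398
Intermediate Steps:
K(E) = 7 - 13*E (K(E) = 7 - E*13 = 7 - 13*E)
-4119 - K(56) = -4119 - (7 - 13*56) = -4119 - (7 - 728) = -4119 - 1*(-721) = -4119 + 721 = -3398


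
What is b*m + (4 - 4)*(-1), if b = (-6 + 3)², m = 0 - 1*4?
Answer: -36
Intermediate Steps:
m = -4 (m = 0 - 4 = -4)
b = 9 (b = (-3)² = 9)
b*m + (4 - 4)*(-1) = 9*(-4) + (4 - 4)*(-1) = -36 + 0*(-1) = -36 + 0 = -36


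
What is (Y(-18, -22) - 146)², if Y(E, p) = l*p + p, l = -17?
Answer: 42436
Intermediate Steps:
Y(E, p) = -16*p (Y(E, p) = -17*p + p = -16*p)
(Y(-18, -22) - 146)² = (-16*(-22) - 146)² = (352 - 146)² = 206² = 42436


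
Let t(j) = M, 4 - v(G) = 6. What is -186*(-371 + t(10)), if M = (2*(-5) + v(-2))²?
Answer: 42222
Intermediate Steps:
v(G) = -2 (v(G) = 4 - 1*6 = 4 - 6 = -2)
M = 144 (M = (2*(-5) - 2)² = (-10 - 2)² = (-12)² = 144)
t(j) = 144
-186*(-371 + t(10)) = -186*(-371 + 144) = -186*(-227) = 42222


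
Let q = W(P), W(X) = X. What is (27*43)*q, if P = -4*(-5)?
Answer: 23220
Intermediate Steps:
P = 20
q = 20
(27*43)*q = (27*43)*20 = 1161*20 = 23220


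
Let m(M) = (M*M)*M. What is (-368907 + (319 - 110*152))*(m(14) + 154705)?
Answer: -60666359292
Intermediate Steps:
m(M) = M³ (m(M) = M²*M = M³)
(-368907 + (319 - 110*152))*(m(14) + 154705) = (-368907 + (319 - 110*152))*(14³ + 154705) = (-368907 + (319 - 16720))*(2744 + 154705) = (-368907 - 16401)*157449 = -385308*157449 = -60666359292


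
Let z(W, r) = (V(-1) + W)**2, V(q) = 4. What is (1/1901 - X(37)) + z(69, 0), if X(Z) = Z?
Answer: 10060093/1901 ≈ 5292.0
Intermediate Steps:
z(W, r) = (4 + W)**2
(1/1901 - X(37)) + z(69, 0) = (1/1901 - 1*37) + (4 + 69)**2 = (1/1901 - 37) + 73**2 = -70336/1901 + 5329 = 10060093/1901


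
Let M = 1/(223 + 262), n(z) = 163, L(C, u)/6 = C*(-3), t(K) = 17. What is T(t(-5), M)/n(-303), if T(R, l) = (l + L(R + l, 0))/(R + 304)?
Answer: -148427/25376655 ≈ -0.0058490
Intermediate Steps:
L(C, u) = -18*C (L(C, u) = 6*(C*(-3)) = 6*(-3*C) = -18*C)
M = 1/485 ≈ 0.0020619
T(R, l) = (-18*R - 17*l)/(304 + R) (T(R, l) = (l - 18*(R + l))/(R + 304) = (l + (-18*R - 18*l))/(304 + R) = (-18*R - 17*l)/(304 + R))
T(t(-5), M)/n(-303) = ((-18*17 - 17*1/485)/(304 + 17))/163 = ((-306 - 17/485)/321)*(1/163) = ((1/321)*(-148427/485))*(1/163) = -148427/155685*1/163 = -148427/25376655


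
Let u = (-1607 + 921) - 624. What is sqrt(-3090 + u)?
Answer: 20*I*sqrt(11) ≈ 66.333*I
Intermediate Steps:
u = -1310 (u = -686 - 624 = -1310)
sqrt(-3090 + u) = sqrt(-3090 - 1310) = sqrt(-4400) = 20*I*sqrt(11)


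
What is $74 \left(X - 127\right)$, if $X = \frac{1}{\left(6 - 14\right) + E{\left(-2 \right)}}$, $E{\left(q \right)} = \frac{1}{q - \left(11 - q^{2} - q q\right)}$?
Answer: $- \frac{385688}{41} \approx -9407.0$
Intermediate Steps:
$E{\left(q \right)} = \frac{1}{-11 + q + 2 q^{2}}$ ($E{\left(q \right)} = \frac{1}{q + \left(\left(q^{2} + q^{2}\right) - 11\right)} = \frac{1}{q + \left(2 q^{2} - 11\right)} = \frac{1}{q + \left(-11 + 2 q^{2}\right)} = \frac{1}{-11 + q + 2 q^{2}}$)
$X = - \frac{5}{41}$ ($X = \frac{1}{\left(6 - 14\right) + \frac{1}{-11 - 2 + 2 \left(-2\right)^{2}}} = \frac{1}{\left(6 - 14\right) + \frac{1}{-11 - 2 + 2 \cdot 4}} = \frac{1}{-8 + \frac{1}{-11 - 2 + 8}} = \frac{1}{-8 + \frac{1}{-5}} = \frac{1}{-8 - \frac{1}{5}} = \frac{1}{- \frac{41}{5}} = - \frac{5}{41} \approx -0.12195$)
$74 \left(X - 127\right) = 74 \left(- \frac{5}{41} - 127\right) = 74 \left(- \frac{5212}{41}\right) = - \frac{385688}{41}$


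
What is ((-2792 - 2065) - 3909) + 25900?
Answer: 17134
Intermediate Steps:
((-2792 - 2065) - 3909) + 25900 = (-4857 - 3909) + 25900 = -8766 + 25900 = 17134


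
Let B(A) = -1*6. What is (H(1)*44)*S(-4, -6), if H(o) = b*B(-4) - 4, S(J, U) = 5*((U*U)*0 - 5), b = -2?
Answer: -8800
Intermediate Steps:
S(J, U) = -25 (S(J, U) = 5*(U²*0 - 5) = 5*(0 - 5) = 5*(-5) = -25)
B(A) = -6
H(o) = 8 (H(o) = -2*(-6) - 4 = 12 - 4 = 8)
(H(1)*44)*S(-4, -6) = (8*44)*(-25) = 352*(-25) = -8800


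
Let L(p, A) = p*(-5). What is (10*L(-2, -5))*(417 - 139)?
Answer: 27800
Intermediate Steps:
L(p, A) = -5*p
(10*L(-2, -5))*(417 - 139) = (10*(-5*(-2)))*(417 - 139) = (10*10)*278 = 100*278 = 27800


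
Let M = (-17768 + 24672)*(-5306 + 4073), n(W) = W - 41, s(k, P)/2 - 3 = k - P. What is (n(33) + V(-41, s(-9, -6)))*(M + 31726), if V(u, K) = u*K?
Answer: 67847248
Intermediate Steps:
s(k, P) = 6 - 2*P + 2*k (s(k, P) = 6 + 2*(k - P) = 6 + (-2*P + 2*k) = 6 - 2*P + 2*k)
n(W) = -41 + W
M = -8512632 (M = 6904*(-1233) = -8512632)
V(u, K) = K*u
(n(33) + V(-41, s(-9, -6)))*(M + 31726) = ((-41 + 33) + (6 - 2*(-6) + 2*(-9))*(-41))*(-8512632 + 31726) = (-8 + (6 + 12 - 18)*(-41))*(-8480906) = (-8 + 0*(-41))*(-8480906) = (-8 + 0)*(-8480906) = -8*(-8480906) = 67847248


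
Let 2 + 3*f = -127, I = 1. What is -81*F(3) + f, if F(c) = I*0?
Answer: -43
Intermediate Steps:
f = -43 (f = -⅔ + (⅓)*(-127) = -⅔ - 127/3 = -43)
F(c) = 0 (F(c) = 1*0 = 0)
-81*F(3) + f = -81*0 - 43 = 0 - 43 = -43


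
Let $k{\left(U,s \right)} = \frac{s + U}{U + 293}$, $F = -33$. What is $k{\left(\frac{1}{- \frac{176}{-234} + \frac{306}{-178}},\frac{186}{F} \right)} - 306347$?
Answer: $- \frac{9906602234689}{32337844} \approx -3.0635 \cdot 10^{5}$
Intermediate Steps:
$k{\left(U,s \right)} = \frac{U + s}{293 + U}$
$k{\left(\frac{1}{- \frac{176}{-234} + \frac{306}{-178}},\frac{186}{F} \right)} - 306347 = \frac{\frac{1}{- \frac{176}{-234} + \frac{306}{-178}} + \frac{186}{-33}}{293 + \frac{1}{- \frac{176}{-234} + \frac{306}{-178}}} - 306347 = \frac{\frac{1}{\left(-176\right) \left(- \frac{1}{234}\right) + 306 \left(- \frac{1}{178}\right)} + 186 \left(- \frac{1}{33}\right)}{293 + \frac{1}{\left(-176\right) \left(- \frac{1}{234}\right) + 306 \left(- \frac{1}{178}\right)}} - 306347 = \frac{\frac{1}{\frac{88}{117} - \frac{153}{89}} - \frac{62}{11}}{293 + \frac{1}{\frac{88}{117} - \frac{153}{89}}} - 306347 = \frac{\frac{1}{- \frac{10069}{10413}} - \frac{62}{11}}{293 + \frac{1}{- \frac{10069}{10413}}} - 306347 = \frac{- \frac{10413}{10069} - \frac{62}{11}}{293 - \frac{10413}{10069}} - 306347 = \frac{1}{\frac{2939804}{10069}} \left(- \frac{738821}{110759}\right) - 306347 = \frac{10069}{2939804} \left(- \frac{738821}{110759}\right) - 306347 = - \frac{738821}{32337844} - 306347 = - \frac{9906602234689}{32337844}$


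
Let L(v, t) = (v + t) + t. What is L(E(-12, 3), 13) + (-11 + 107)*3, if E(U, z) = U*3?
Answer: 278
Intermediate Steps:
E(U, z) = 3*U
L(v, t) = v + 2*t (L(v, t) = (t + v) + t = v + 2*t)
L(E(-12, 3), 13) + (-11 + 107)*3 = (3*(-12) + 2*13) + (-11 + 107)*3 = (-36 + 26) + 96*3 = -10 + 288 = 278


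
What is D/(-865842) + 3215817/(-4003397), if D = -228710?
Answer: -934386247522/1733154632637 ≈ -0.53912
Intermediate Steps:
D/(-865842) + 3215817/(-4003397) = -228710/(-865842) + 3215817/(-4003397) = -228710*(-1/865842) + 3215817*(-1/4003397) = 114355/432921 - 3215817/4003397 = -934386247522/1733154632637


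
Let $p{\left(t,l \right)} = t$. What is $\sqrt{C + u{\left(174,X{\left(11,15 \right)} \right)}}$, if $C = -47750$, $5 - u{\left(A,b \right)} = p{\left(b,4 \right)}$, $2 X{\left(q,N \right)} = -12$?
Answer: $i \sqrt{47739} \approx 218.49 i$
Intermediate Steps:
$X{\left(q,N \right)} = -6$ ($X{\left(q,N \right)} = \frac{1}{2} \left(-12\right) = -6$)
$u{\left(A,b \right)} = 5 - b$
$\sqrt{C + u{\left(174,X{\left(11,15 \right)} \right)}} = \sqrt{-47750 + \left(5 - -6\right)} = \sqrt{-47750 + \left(5 + 6\right)} = \sqrt{-47750 + 11} = \sqrt{-47739} = i \sqrt{47739}$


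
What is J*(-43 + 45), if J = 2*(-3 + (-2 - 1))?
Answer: -24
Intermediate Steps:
J = -12 (J = 2*(-3 - 3) = 2*(-6) = -12)
J*(-43 + 45) = -12*(-43 + 45) = -12*2 = -24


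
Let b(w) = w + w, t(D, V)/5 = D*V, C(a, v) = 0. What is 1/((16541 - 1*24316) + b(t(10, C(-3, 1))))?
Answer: -1/7775 ≈ -0.00012862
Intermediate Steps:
t(D, V) = 5*D*V (t(D, V) = 5*(D*V) = 5*D*V)
b(w) = 2*w
1/((16541 - 1*24316) + b(t(10, C(-3, 1)))) = 1/((16541 - 1*24316) + 2*(5*10*0)) = 1/((16541 - 24316) + 2*0) = 1/(-7775 + 0) = 1/(-7775) = -1/7775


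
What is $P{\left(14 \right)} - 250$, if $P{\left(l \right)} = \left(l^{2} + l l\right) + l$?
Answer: $156$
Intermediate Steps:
$P{\left(l \right)} = l + 2 l^{2}$ ($P{\left(l \right)} = \left(l^{2} + l^{2}\right) + l = 2 l^{2} + l = l + 2 l^{2}$)
$P{\left(14 \right)} - 250 = 14 \left(1 + 2 \cdot 14\right) - 250 = 14 \left(1 + 28\right) - 250 = 14 \cdot 29 - 250 = 406 - 250 = 156$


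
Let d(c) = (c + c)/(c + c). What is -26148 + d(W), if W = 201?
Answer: -26147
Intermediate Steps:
d(c) = 1 (d(c) = (2*c)/((2*c)) = (2*c)*(1/(2*c)) = 1)
-26148 + d(W) = -26148 + 1 = -26147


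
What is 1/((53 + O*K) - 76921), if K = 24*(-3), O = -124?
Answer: -1/67940 ≈ -1.4719e-5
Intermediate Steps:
K = -72
1/((53 + O*K) - 76921) = 1/((53 - 124*(-72)) - 76921) = 1/((53 + 8928) - 76921) = 1/(8981 - 76921) = 1/(-67940) = -1/67940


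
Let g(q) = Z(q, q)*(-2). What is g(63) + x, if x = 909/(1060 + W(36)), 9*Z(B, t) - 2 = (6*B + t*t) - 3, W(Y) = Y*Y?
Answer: -20470171/21204 ≈ -965.39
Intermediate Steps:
W(Y) = Y**2
Z(B, t) = -1/9 + t**2/9 + 2*B/3 (Z(B, t) = 2/9 + ((6*B + t*t) - 3)/9 = 2/9 + ((6*B + t**2) - 3)/9 = 2/9 + ((t**2 + 6*B) - 3)/9 = 2/9 + (-3 + t**2 + 6*B)/9 = 2/9 + (-1/3 + t**2/9 + 2*B/3) = -1/9 + t**2/9 + 2*B/3)
g(q) = 2/9 - 4*q/3 - 2*q**2/9 (g(q) = (-1/9 + q**2/9 + 2*q/3)*(-2) = 2/9 - 4*q/3 - 2*q**2/9)
x = 909/2356 (x = 909/(1060 + 36**2) = 909/(1060 + 1296) = 909/2356 ≈ 0.38582)
g(63) + x = (2/9 - 4/3*63 - 2/9*63**2) + 909/2356 = (2/9 - 84 - 2/9*3969) + 909/2356 = (2/9 - 84 - 882) + 909/2356 = -8692/9 + 909/2356 = -20470171/21204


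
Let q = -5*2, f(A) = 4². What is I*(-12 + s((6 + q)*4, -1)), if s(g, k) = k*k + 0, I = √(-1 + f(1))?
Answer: -11*√15 ≈ -42.603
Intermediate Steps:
f(A) = 16
q = -10
I = √15 (I = √(-1 + 16) = √15 ≈ 3.8730)
s(g, k) = k² (s(g, k) = k² + 0 = k²)
I*(-12 + s((6 + q)*4, -1)) = √15*(-12 + (-1)²) = √15*(-12 + 1) = √15*(-11) = -11*√15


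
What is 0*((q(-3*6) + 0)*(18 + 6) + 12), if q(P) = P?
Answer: 0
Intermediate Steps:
0*((q(-3*6) + 0)*(18 + 6) + 12) = 0*((-3*6 + 0)*(18 + 6) + 12) = 0*((-18 + 0)*24 + 12) = 0*(-18*24 + 12) = 0*(-432 + 12) = 0*(-420) = 0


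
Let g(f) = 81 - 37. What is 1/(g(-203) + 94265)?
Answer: 1/94309 ≈ 1.0603e-5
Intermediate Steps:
g(f) = 44
1/(g(-203) + 94265) = 1/(44 + 94265) = 1/94309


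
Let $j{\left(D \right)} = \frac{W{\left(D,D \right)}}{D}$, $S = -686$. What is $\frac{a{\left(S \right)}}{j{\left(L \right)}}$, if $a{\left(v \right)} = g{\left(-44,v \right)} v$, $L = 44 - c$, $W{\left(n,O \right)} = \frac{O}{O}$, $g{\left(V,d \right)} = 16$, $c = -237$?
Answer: $-3084256$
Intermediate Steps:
$W{\left(n,O \right)} = 1$
$L = 281$ ($L = 44 - -237 = 44 + 237 = 281$)
$j{\left(D \right)} = \frac{1}{D}$ ($j{\left(D \right)} = 1 \frac{1}{D} = \frac{1}{D}$)
$a{\left(v \right)} = 16 v$
$\frac{a{\left(S \right)}}{j{\left(L \right)}} = \frac{16 \left(-686\right)}{\frac{1}{281}} = - 10976 \frac{1}{\frac{1}{281}} = \left(-10976\right) 281 = -3084256$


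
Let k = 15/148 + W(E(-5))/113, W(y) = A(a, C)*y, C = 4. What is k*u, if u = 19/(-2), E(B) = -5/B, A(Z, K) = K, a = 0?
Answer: -43453/33448 ≈ -1.2991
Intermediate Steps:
W(y) = 4*y
u = -19/2 (u = 19*(-½) = -19/2 ≈ -9.5000)
k = 2287/16724 (k = 15/148 + (4*(-5/(-5)))/113 = 15*(1/148) + (4*(-5*(-⅕)))*(1/113) = 15/148 + (4*1)*(1/113) = 15/148 + 4*(1/113) = 15/148 + 4/113 = 2287/16724 ≈ 0.13675)
k*u = (2287/16724)*(-19/2) = -43453/33448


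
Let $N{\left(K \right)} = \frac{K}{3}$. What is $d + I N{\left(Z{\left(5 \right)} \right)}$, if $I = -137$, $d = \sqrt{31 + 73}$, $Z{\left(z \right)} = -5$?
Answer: $\frac{685}{3} + 2 \sqrt{26} \approx 238.53$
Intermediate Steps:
$d = 2 \sqrt{26}$ ($d = \sqrt{104} = 2 \sqrt{26} \approx 10.198$)
$N{\left(K \right)} = \frac{K}{3}$ ($N{\left(K \right)} = K \frac{1}{3} = \frac{K}{3}$)
$d + I N{\left(Z{\left(5 \right)} \right)} = 2 \sqrt{26} - 137 \cdot \frac{1}{3} \left(-5\right) = 2 \sqrt{26} - - \frac{685}{3} = 2 \sqrt{26} + \frac{685}{3} = \frac{685}{3} + 2 \sqrt{26}$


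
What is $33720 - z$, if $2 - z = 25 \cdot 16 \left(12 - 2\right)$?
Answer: $37718$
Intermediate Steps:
$z = -3998$ ($z = 2 - 25 \cdot 16 \left(12 - 2\right) = 2 - 400 \left(12 - 2\right) = 2 - 400 \cdot 10 = 2 - 4000 = -3998$)
$33720 - z = 33720 - -3998 = 33720 + 3998 = 37718$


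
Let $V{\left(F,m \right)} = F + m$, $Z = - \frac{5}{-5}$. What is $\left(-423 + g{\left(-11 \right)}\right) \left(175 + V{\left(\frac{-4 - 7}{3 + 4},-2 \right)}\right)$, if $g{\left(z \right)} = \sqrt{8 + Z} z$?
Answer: $- \frac{547200}{7} \approx -78171.0$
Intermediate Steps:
$Z = 1$ ($Z = \left(-5\right) \left(- \frac{1}{5}\right) = 1$)
$g{\left(z \right)} = 3 z$ ($g{\left(z \right)} = \sqrt{8 + 1} z = \sqrt{9} z = 3 z$)
$\left(-423 + g{\left(-11 \right)}\right) \left(175 + V{\left(\frac{-4 - 7}{3 + 4},-2 \right)}\right) = \left(-423 + 3 \left(-11\right)\right) \left(175 - \left(2 - \frac{-4 - 7}{3 + 4}\right)\right) = \left(-423 - 33\right) \left(175 - \left(2 + \frac{11}{7}\right)\right) = - 456 \left(175 - \frac{25}{7}\right) = \left(-456\right) \frac{1200}{7} = - \frac{547200}{7}$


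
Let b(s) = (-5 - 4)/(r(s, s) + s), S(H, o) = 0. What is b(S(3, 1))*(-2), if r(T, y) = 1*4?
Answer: 9/2 ≈ 4.5000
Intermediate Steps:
r(T, y) = 4
b(s) = -9/(4 + s) (b(s) = (-5 - 4)/(4 + s) = -9/(4 + s))
b(S(3, 1))*(-2) = -9/(4 + 0)*(-2) = -9/4*(-2) = 9/2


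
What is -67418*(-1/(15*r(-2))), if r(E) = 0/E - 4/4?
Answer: -67418/15 ≈ -4494.5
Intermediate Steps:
r(E) = -1 (r(E) = 0 - 4*1/4 = 0 - 1 = -1)
-67418*(-1/(15*r(-2))) = -67418/(-1*5*(-3)) = -67418/((-5*(-3))) = -67418/15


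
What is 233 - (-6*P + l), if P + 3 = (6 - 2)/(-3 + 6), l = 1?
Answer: 222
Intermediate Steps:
P = -5/3 (P = -3 + (6 - 2)/(-3 + 6) = -3 + 4/3 = -5/3 ≈ -1.6667)
233 - (-6*P + l) = 233 - (-6*(-5/3) + 1) = 233 - (10 + 1) = 233 - 1*11 = 233 - 11 = 222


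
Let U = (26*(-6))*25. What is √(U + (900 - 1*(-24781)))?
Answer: √21781 ≈ 147.58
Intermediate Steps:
U = -3900 (U = -156*25 = -3900)
√(U + (900 - 1*(-24781))) = √(-3900 + (900 - 1*(-24781))) = √(-3900 + (900 + 24781)) = √(-3900 + 25681) = √21781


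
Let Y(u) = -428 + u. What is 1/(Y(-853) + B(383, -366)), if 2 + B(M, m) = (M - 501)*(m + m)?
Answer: 1/85093 ≈ 1.1752e-5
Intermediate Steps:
B(M, m) = -2 + 2*m*(-501 + M) (B(M, m) = -2 + (M - 501)*(m + m) = -2 + (-501 + M)*(2*m) = -2 + 2*m*(-501 + M))
1/(Y(-853) + B(383, -366)) = 1/((-428 - 853) + (-2 - 1002*(-366) + 2*383*(-366))) = 1/(-1281 + (-2 + 366732 - 280356)) = 1/(-1281 + 86374) = 1/85093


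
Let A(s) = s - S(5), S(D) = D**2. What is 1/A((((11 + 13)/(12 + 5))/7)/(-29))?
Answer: -3451/86299 ≈ -0.039989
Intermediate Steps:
A(s) = -25 + s (A(s) = s - 1*5**2 = s - 1*25 = s - 25 = -25 + s)
1/A((((11 + 13)/(12 + 5))/7)/(-29)) = 1/(-25 + (((11 + 13)/(12 + 5))/7)/(-29)) = 1/(-25 + ((24/17)*(1/7))*(-1/29)) = 1/(-25 + (24/119)*(-1/29)) = 1/(-25 - 24/3451) = 1/(-86299/3451) = -3451/86299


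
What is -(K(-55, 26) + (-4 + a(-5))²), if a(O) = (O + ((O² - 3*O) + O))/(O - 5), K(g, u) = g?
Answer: 6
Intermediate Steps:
a(O) = (O² - O)/(-5 + O) (a(O) = (O + (O² - 2*O))/(-5 + O) = (O² - O)/(-5 + O))
-(K(-55, 26) + (-4 + a(-5))²) = -(-55 + (-4 - 5*(-1 - 5)/(-5 - 5))²) = -(-55 + (-4 - 5*(-6)/(-10))²) = -(-55 + (-4 - 5*(-⅒)*(-6))²) = -(-55 + (-4 - 3)²) = -(-55 + (-7)²) = -(-55 + 49) = -1*(-6) = 6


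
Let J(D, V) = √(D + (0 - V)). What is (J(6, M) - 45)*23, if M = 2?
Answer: -989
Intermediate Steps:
J(D, V) = √(D - V)
(J(6, M) - 45)*23 = (√(6 - 1*2) - 45)*23 = (√(6 - 2) - 45)*23 = (√4 - 45)*23 = (2 - 45)*23 = -43*23 = -989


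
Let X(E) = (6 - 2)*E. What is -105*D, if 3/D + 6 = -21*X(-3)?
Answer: -105/82 ≈ -1.2805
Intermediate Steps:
X(E) = 4*E
D = 1/82 (D = 3/(-6 - 84*(-3)) = 3/(-6 - 21*(-12)) = 3/(-6 + 252) = 3/246 = 3*(1/246) = 1/82 ≈ 0.012195)
-105*D = -105*1/82 = -105/82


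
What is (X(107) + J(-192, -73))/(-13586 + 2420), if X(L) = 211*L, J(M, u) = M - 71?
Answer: -3719/1861 ≈ -1.9984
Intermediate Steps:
J(M, u) = -71 + M
(X(107) + J(-192, -73))/(-13586 + 2420) = (211*107 + (-71 - 192))/(-13586 + 2420) = (22577 - 263)/(-11166) = 22314*(-1/11166) = -3719/1861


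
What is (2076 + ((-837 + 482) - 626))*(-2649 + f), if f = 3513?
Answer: 946080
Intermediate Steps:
(2076 + ((-837 + 482) - 626))*(-2649 + f) = (2076 + ((-837 + 482) - 626))*(-2649 + 3513) = (2076 + (-355 - 626))*864 = (2076 - 981)*864 = 1095*864 = 946080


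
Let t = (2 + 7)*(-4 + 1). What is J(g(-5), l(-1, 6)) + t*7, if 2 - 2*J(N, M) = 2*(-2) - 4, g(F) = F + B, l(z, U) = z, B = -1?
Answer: -184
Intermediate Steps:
g(F) = -1 + F (g(F) = F - 1 = -1 + F)
t = -27 (t = 9*(-3) = -27)
J(N, M) = 5 (J(N, M) = 1 - (2*(-2) - 4)/2 = 1 - (-4 - 4)/2 = 1 - ½*(-8) = 1 + 4 = 5)
J(g(-5), l(-1, 6)) + t*7 = 5 - 27*7 = 5 - 189 = -184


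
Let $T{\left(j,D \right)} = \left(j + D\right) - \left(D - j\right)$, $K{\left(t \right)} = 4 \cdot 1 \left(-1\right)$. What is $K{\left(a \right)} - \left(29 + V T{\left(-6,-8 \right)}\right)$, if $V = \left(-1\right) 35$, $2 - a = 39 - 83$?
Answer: $-453$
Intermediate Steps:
$a = 46$ ($a = 2 - \left(39 - 83\right) = 2 - -44 = 2 + 44 = 46$)
$K{\left(t \right)} = -4$ ($K{\left(t \right)} = 4 \left(-1\right) = -4$)
$T{\left(j,D \right)} = 2 j$ ($T{\left(j,D \right)} = \left(D + j\right) - \left(D - j\right) = 2 j$)
$V = -35$
$K{\left(a \right)} - \left(29 + V T{\left(-6,-8 \right)}\right) = -4 - \left(29 - 35 \cdot 2 \left(-6\right)\right) = -4 - \left(29 - -420\right) = -4 - \left(29 + 420\right) = -4 - 449 = -453$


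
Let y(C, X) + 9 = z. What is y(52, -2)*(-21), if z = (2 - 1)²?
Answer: 168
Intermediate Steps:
z = 1 (z = 1² = 1)
y(C, X) = -8 (y(C, X) = -9 + 1 = -8)
y(52, -2)*(-21) = -8*(-21) = 168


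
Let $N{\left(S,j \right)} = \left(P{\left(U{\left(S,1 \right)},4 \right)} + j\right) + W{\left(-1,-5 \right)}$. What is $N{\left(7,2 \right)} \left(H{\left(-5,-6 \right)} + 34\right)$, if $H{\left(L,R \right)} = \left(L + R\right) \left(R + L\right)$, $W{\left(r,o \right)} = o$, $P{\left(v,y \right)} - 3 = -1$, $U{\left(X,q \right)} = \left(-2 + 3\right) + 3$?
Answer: $-155$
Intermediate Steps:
$U{\left(X,q \right)} = 4$ ($U{\left(X,q \right)} = 1 + 3 = 4$)
$P{\left(v,y \right)} = 2$ ($P{\left(v,y \right)} = 3 - 1 = 2$)
$N{\left(S,j \right)} = -3 + j$ ($N{\left(S,j \right)} = \left(2 + j\right) - 5 = -3 + j$)
$H{\left(L,R \right)} = \left(L + R\right)^{2}$ ($H{\left(L,R \right)} = \left(L + R\right) \left(L + R\right) = \left(L + R\right)^{2}$)
$N{\left(7,2 \right)} \left(H{\left(-5,-6 \right)} + 34\right) = \left(-3 + 2\right) \left(\left(-5 - 6\right)^{2} + 34\right) = - (\left(-11\right)^{2} + 34) = - (121 + 34) = \left(-1\right) 155 = -155$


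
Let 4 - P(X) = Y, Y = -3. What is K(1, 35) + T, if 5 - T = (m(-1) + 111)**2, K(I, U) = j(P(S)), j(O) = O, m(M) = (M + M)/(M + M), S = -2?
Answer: -12532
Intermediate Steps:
m(M) = 1 (m(M) = (2*M)/((2*M)) = (2*M)*(1/(2*M)) = 1)
P(X) = 7 (P(X) = 4 - 1*(-3) = 4 + 3 = 7)
K(I, U) = 7
T = -12539 (T = 5 - (1 + 111)**2 = 5 - 1*112**2 = 5 - 1*12544 = 5 - 12544 = -12539)
K(1, 35) + T = 7 - 12539 = -12532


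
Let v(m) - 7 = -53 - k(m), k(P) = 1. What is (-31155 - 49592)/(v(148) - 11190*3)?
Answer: 80747/33617 ≈ 2.4020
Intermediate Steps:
v(m) = -47 (v(m) = 7 + (-53 - 1*1) = 7 + (-53 - 1) = 7 - 54 = -47)
(-31155 - 49592)/(v(148) - 11190*3) = (-31155 - 49592)/(-47 - 11190*3) = -80747/(-47 - 33570) = -80747/(-33617) = -80747*(-1/33617) = 80747/33617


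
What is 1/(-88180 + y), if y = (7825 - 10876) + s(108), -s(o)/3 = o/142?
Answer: -71/6477563 ≈ -1.0961e-5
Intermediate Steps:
s(o) = -3*o/142
y = -216783/71 (y = (7825 - 10876) - 3/142*108 = -3051 - 162/71 = -216783/71 ≈ -3053.3)
1/(-88180 + y) = 1/(-88180 - 216783/71) = 1/(-6477563/71) = -71/6477563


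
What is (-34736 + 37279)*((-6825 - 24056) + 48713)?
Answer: 45346776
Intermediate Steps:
(-34736 + 37279)*((-6825 - 24056) + 48713) = 2543*(-30881 + 48713) = 2543*17832 = 45346776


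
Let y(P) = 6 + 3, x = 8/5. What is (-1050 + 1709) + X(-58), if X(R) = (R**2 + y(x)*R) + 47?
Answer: 3548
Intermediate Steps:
x = 8/5 (x = 8*(1/5) = 8/5 ≈ 1.6000)
y(P) = 9
X(R) = 47 + R**2 + 9*R (X(R) = (R**2 + 9*R) + 47 = 47 + R**2 + 9*R)
(-1050 + 1709) + X(-58) = (-1050 + 1709) + (47 + (-58)**2 + 9*(-58)) = 659 + (47 + 3364 - 522) = 659 + 2889 = 3548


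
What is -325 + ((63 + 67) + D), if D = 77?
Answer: -118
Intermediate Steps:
-325 + ((63 + 67) + D) = -325 + ((63 + 67) + 77) = -325 + (130 + 77) = -325 + 207 = -118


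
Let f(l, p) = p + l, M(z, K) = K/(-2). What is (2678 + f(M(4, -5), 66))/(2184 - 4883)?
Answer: -5493/5398 ≈ -1.0176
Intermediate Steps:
M(z, K) = -K/2 (M(z, K) = K*(-1/2) = -K/2)
f(l, p) = l + p
(2678 + f(M(4, -5), 66))/(2184 - 4883) = (2678 + (-1/2*(-5) + 66))/(2184 - 4883) = (2678 + (5/2 + 66))/(-2699) = (2678 + 137/2)*(-1/2699) = (5493/2)*(-1/2699) = -5493/5398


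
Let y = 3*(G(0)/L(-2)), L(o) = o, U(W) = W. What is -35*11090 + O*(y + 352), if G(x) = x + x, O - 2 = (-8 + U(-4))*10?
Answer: -429686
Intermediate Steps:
O = -118 (O = 2 + (-8 - 4)*10 = 2 - 12*10 = 2 - 120 = -118)
G(x) = 2*x
y = 0 (y = 3*((2*0)/(-2)) = 3*(0*(-1/2)) = 3*0 = 0)
-35*11090 + O*(y + 352) = -35*11090 - 118*(0 + 352) = -388150 - 118*352 = -388150 - 41536 = -429686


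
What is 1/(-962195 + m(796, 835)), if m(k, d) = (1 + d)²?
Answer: -1/263299 ≈ -3.7980e-6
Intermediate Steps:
1/(-962195 + m(796, 835)) = 1/(-962195 + (1 + 835)²) = 1/(-962195 + 836²) = 1/(-962195 + 698896) = 1/(-263299) = -1/263299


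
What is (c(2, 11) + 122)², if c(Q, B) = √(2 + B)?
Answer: (122 + √13)² ≈ 15777.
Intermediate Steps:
(c(2, 11) + 122)² = (√(2 + 11) + 122)² = (√13 + 122)² = (122 + √13)²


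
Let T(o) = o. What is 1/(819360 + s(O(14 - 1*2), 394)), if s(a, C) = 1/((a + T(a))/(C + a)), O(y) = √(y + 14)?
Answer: 42606746/34910284628315 - 394*√26/34910284628315 ≈ 1.2204e-6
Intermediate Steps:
O(y) = √(14 + y)
s(a, C) = (C + a)/(2*a) (s(a, C) = 1/((a + a)/(C + a)) = 1/((2*a)/(C + a)) = 1/(2*a/(C + a)) = (C + a)/(2*a))
1/(819360 + s(O(14 - 1*2), 394)) = 1/(819360 + (394 + √(14 + (14 - 1*2)))/(2*(√(14 + (14 - 1*2))))) = 1/(819360 + (394 + √(14 + (14 - 2)))/(2*(√(14 + (14 - 2))))) = 1/(819360 + (394 + √(14 + 12))/(2*(√(14 + 12)))) = 1/(819360 + (394 + √26)/(2*(√26))) = 1/(819360 + (√26/26)*(394 + √26)/2) = 1/(819360 + √26*(394 + √26)/52)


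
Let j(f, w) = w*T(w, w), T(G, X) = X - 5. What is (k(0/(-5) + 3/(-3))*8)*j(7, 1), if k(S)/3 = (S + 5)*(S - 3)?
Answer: 1536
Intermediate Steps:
T(G, X) = -5 + X
k(S) = 3*(-3 + S)*(5 + S) (k(S) = 3*((S + 5)*(S - 3)) = 3*((5 + S)*(-3 + S)) = 3*((-3 + S)*(5 + S)) = 3*(-3 + S)*(5 + S))
j(f, w) = w*(-5 + w)
(k(0/(-5) + 3/(-3))*8)*j(7, 1) = ((-45 + 3*(0/(-5) + 3/(-3))**2 + 6*(0/(-5) + 3/(-3)))*8)*(1*(-5 + 1)) = ((-45 + 3*(0*(-1/5) + 3*(-1/3))**2 + 6*(0*(-1/5) + 3*(-1/3)))*8)*(1*(-4)) = ((-45 + 3*(0 - 1)**2 + 6*(0 - 1))*8)*(-4) = ((-45 + 3*(-1)**2 + 6*(-1))*8)*(-4) = ((-45 + 3*1 - 6)*8)*(-4) = ((-45 + 3 - 6)*8)*(-4) = -48*8*(-4) = -384*(-4) = 1536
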